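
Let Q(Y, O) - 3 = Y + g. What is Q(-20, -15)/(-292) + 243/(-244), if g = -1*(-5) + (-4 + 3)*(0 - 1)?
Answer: -4267/4453 ≈ -0.95823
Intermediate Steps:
g = 6 (g = 5 - 1*(-1) = 5 + 1 = 6)
Q(Y, O) = 9 + Y (Q(Y, O) = 3 + (Y + 6) = 3 + (6 + Y) = 9 + Y)
Q(-20, -15)/(-292) + 243/(-244) = (9 - 20)/(-292) + 243/(-244) = -11*(-1/292) + 243*(-1/244) = 11/292 - 243/244 = -4267/4453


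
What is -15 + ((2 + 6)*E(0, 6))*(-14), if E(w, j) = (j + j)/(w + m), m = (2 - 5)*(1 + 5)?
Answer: 179/3 ≈ 59.667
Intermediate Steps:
m = -18 (m = -3*6 = -18)
E(w, j) = 2*j/(-18 + w) (E(w, j) = (j + j)/(w - 18) = (2*j)/(-18 + w) = 2*j/(-18 + w))
-15 + ((2 + 6)*E(0, 6))*(-14) = -15 + ((2 + 6)*(2*6/(-18 + 0)))*(-14) = -15 + (8*(2*6/(-18)))*(-14) = -15 + (8*(2*6*(-1/18)))*(-14) = -15 + (8*(-⅔))*(-14) = -15 - 16/3*(-14) = -15 + 224/3 = 179/3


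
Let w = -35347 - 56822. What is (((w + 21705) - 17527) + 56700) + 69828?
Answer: 38537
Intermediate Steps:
w = -92169
(((w + 21705) - 17527) + 56700) + 69828 = (((-92169 + 21705) - 17527) + 56700) + 69828 = ((-70464 - 17527) + 56700) + 69828 = (-87991 + 56700) + 69828 = -31291 + 69828 = 38537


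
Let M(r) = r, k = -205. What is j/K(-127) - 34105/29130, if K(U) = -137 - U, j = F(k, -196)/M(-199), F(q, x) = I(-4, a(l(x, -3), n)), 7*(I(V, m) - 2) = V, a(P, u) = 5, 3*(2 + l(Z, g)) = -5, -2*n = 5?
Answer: -9495827/8115618 ≈ -1.1701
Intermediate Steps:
n = -5/2 (n = -1/2*5 = -5/2 ≈ -2.5000)
l(Z, g) = -11/3 (l(Z, g) = -2 + (1/3)*(-5) = -2 - 5/3 = -11/3)
I(V, m) = 2 + V/7
F(q, x) = 10/7 (F(q, x) = 2 + (1/7)*(-4) = 2 - 4/7 = 10/7)
j = -10/1393 (j = (10/7)/(-199) = (10/7)*(-1/199) = -10/1393 ≈ -0.0071788)
j/K(-127) - 34105/29130 = -10/(1393*(-137 - 1*(-127))) - 34105/29130 = -10/(1393*(-137 + 127)) - 34105*1/29130 = -10/1393/(-10) - 6821/5826 = -10/1393*(-1/10) - 6821/5826 = 1/1393 - 6821/5826 = -9495827/8115618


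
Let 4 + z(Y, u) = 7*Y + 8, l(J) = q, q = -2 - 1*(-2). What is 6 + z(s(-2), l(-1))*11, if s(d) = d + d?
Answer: -258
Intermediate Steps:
s(d) = 2*d
q = 0 (q = -2 + 2 = 0)
l(J) = 0
z(Y, u) = 4 + 7*Y (z(Y, u) = -4 + (7*Y + 8) = -4 + (8 + 7*Y) = 4 + 7*Y)
6 + z(s(-2), l(-1))*11 = 6 + (4 + 7*(2*(-2)))*11 = 6 + (4 + 7*(-4))*11 = 6 + (4 - 28)*11 = 6 - 24*11 = 6 - 264 = -258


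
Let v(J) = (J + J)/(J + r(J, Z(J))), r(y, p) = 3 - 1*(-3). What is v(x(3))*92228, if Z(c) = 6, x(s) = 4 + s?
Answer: 1291192/13 ≈ 99323.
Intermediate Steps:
r(y, p) = 6 (r(y, p) = 3 + 3 = 6)
v(J) = 2*J/(6 + J) (v(J) = (J + J)/(J + 6) = (2*J)/(6 + J) = 2*J/(6 + J))
v(x(3))*92228 = (2*(4 + 3)/(6 + (4 + 3)))*92228 = (2*7/(6 + 7))*92228 = (2*7/13)*92228 = (2*7*(1/13))*92228 = (14/13)*92228 = 1291192/13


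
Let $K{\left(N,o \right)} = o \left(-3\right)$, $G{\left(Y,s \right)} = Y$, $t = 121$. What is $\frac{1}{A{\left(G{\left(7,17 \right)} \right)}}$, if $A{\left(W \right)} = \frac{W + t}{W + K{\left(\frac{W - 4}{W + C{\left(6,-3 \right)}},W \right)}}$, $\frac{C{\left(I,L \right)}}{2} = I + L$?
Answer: $- \frac{7}{64} \approx -0.10938$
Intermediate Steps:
$C{\left(I,L \right)} = 2 I + 2 L$ ($C{\left(I,L \right)} = 2 \left(I + L\right) = 2 I + 2 L$)
$K{\left(N,o \right)} = - 3 o$
$A{\left(W \right)} = - \frac{121 + W}{2 W}$ ($A{\left(W \right)} = \frac{W + 121}{W - 3 W} = \frac{121 + W}{\left(-2\right) W} = \left(121 + W\right) \left(- \frac{1}{2 W}\right) = - \frac{121 + W}{2 W}$)
$\frac{1}{A{\left(G{\left(7,17 \right)} \right)}} = \frac{1}{\frac{1}{2} \cdot \frac{1}{7} \left(-121 - 7\right)} = \frac{1}{\frac{1}{2} \cdot \frac{1}{7} \left(-128\right)} = \frac{1}{- \frac{64}{7}} = - \frac{7}{64}$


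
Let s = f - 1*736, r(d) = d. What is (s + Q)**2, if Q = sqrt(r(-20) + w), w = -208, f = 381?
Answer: 125797 - 1420*I*sqrt(57) ≈ 1.258e+5 - 10721.0*I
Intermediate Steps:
Q = 2*I*sqrt(57) (Q = sqrt(-20 - 208) = sqrt(-228) = 2*I*sqrt(57) ≈ 15.1*I)
s = -355 (s = 381 - 1*736 = 381 - 736 = -355)
(s + Q)**2 = (-355 + 2*I*sqrt(57))**2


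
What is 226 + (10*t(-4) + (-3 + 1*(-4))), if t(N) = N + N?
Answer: 139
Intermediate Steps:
t(N) = 2*N
226 + (10*t(-4) + (-3 + 1*(-4))) = 226 + (10*(2*(-4)) + (-3 + 1*(-4))) = 226 + (10*(-8) + (-3 - 4)) = 226 + (-80 - 7) = 226 - 87 = 139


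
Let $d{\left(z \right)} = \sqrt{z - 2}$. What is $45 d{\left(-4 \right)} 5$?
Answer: $225 i \sqrt{6} \approx 551.13 i$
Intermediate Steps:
$d{\left(z \right)} = \sqrt{-2 + z}$
$45 d{\left(-4 \right)} 5 = 45 \sqrt{-2 - 4} \cdot 5 = 45 \sqrt{-6} \cdot 5 = 45 i \sqrt{6} \cdot 5 = 225 i \sqrt{6}$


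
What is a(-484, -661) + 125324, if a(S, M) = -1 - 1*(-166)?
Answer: 125489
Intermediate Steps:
a(S, M) = 165 (a(S, M) = -1 + 166 = 165)
a(-484, -661) + 125324 = 165 + 125324 = 125489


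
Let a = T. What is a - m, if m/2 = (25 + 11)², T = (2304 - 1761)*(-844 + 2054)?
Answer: 654438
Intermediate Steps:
T = 657030 (T = 543*1210 = 657030)
m = 2592 (m = 2*(25 + 11)² = 2*36² = 2*1296 = 2592)
a = 657030
a - m = 657030 - 1*2592 = 657030 - 2592 = 654438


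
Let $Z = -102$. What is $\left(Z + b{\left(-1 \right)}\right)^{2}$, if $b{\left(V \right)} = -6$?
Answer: $11664$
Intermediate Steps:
$\left(Z + b{\left(-1 \right)}\right)^{2} = \left(-102 - 6\right)^{2} = \left(-108\right)^{2} = 11664$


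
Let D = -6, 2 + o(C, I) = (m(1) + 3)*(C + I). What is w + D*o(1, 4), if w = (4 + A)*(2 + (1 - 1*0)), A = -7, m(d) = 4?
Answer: -207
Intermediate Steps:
o(C, I) = -2 + 7*C + 7*I (o(C, I) = -2 + (4 + 3)*(C + I) = -2 + 7*(C + I) = -2 + (7*C + 7*I) = -2 + 7*C + 7*I)
w = -9 (w = (4 - 7)*(2 + (1 - 1*0)) = -3*(2 + (1 + 0)) = -3*(2 + 1) = -3*3 = -9)
w + D*o(1, 4) = -9 - 6*(-2 + 7*1 + 7*4) = -9 - 6*(-2 + 7 + 28) = -9 - 6*33 = -9 - 198 = -207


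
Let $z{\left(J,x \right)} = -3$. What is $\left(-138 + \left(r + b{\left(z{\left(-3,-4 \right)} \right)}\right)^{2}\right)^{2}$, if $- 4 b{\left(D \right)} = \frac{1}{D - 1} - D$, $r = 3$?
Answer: $\frac{1153213681}{65536} \approx 17597.0$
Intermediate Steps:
$b{\left(D \right)} = - \frac{1}{4 \left(-1 + D\right)} + \frac{D}{4}$ ($b{\left(D \right)} = - \frac{\frac{1}{D - 1} - D}{4} = - \frac{\frac{1}{-1 + D} - D}{4} = - \frac{1}{4 \left(-1 + D\right)} + \frac{D}{4}$)
$\left(-138 + \left(r + b{\left(z{\left(-3,-4 \right)} \right)}\right)^{2}\right)^{2} = \left(-138 + \left(3 + \frac{-1 + \left(-3\right)^{2} - -3}{4 \left(-1 - 3\right)}\right)^{2}\right)^{2} = \left(-138 + \left(3 + \frac{-1 + 9 + 3}{4 \left(-4\right)}\right)^{2}\right)^{2} = \left(-138 + \left(3 + \frac{1}{4} \left(- \frac{1}{4}\right) 11\right)^{2}\right)^{2} = \left(-138 + \left(3 - \frac{11}{16}\right)^{2}\right)^{2} = \left(-138 + \left(\frac{37}{16}\right)^{2}\right)^{2} = \left(-138 + \frac{1369}{256}\right)^{2} = \left(- \frac{33959}{256}\right)^{2} = \frac{1153213681}{65536}$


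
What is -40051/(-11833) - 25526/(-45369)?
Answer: 2119122977/536851377 ≈ 3.9473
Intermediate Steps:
-40051/(-11833) - 25526/(-45369) = -40051*(-1/11833) - 25526*(-1/45369) = 40051/11833 + 25526/45369 = 2119122977/536851377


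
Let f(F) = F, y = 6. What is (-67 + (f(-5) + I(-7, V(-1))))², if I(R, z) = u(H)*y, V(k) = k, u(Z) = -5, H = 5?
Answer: 10404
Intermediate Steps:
I(R, z) = -30 (I(R, z) = -5*6 = -30)
(-67 + (f(-5) + I(-7, V(-1))))² = (-67 + (-5 - 30))² = (-67 - 35)² = (-102)² = 10404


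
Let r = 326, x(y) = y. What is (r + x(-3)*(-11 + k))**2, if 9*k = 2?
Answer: 1155625/9 ≈ 1.2840e+5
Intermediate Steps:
k = 2/9 (k = (1/9)*2 = 2/9 ≈ 0.22222)
(r + x(-3)*(-11 + k))**2 = (326 - 3*(-11 + 2/9))**2 = (326 - 3*(-97/9))**2 = (326 + 97/3)**2 = (1075/3)**2 = 1155625/9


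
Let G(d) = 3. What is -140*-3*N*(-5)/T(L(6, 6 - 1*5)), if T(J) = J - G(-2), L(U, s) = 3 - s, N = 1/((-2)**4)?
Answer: 525/4 ≈ 131.25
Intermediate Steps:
N = 1/16 ≈ 0.062500
T(J) = -3 + J (T(J) = J - 1*3 = J - 3 = -3 + J)
-140*-3*N*(-5)/T(L(6, 6 - 1*5)) = -140*-3*1/16*(-5)/(-3 + (3 - (6 - 1*5))) = -140*(-3/16*(-5))/(-3 + (3 - (6 - 5))) = -525/(4*(-3 + (3 - 1*1))) = -525/(4*(-3 + (3 - 1))) = -525/(4*(-3 + 2)) = -525/(4*(-1)) = -525*(-1)/4 = -140*(-15/16) = 525/4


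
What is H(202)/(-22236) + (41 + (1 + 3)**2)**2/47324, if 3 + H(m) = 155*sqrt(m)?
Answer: 1508057/21922843 - 155*sqrt(202)/22236 ≈ -0.030283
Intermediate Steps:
H(m) = -3 + 155*sqrt(m)
H(202)/(-22236) + (41 + (1 + 3)**2)**2/47324 = (-3 + 155*sqrt(202))/(-22236) + (41 + (1 + 3)**2)**2/47324 = (-3 + 155*sqrt(202))*(-1/22236) + (41 + 4**2)**2*(1/47324) = (1/7412 - 155*sqrt(202)/22236) + (41 + 16)**2*(1/47324) = (1/7412 - 155*sqrt(202)/22236) + 57**2*(1/47324) = (1/7412 - 155*sqrt(202)/22236) + 3249*(1/47324) = (1/7412 - 155*sqrt(202)/22236) + 3249/47324 = 1508057/21922843 - 155*sqrt(202)/22236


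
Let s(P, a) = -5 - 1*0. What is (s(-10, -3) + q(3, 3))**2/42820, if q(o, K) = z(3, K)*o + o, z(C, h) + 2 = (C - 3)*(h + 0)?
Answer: 16/10705 ≈ 0.0014946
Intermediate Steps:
s(P, a) = -5 (s(P, a) = -5 + 0 = -5)
z(C, h) = -2 + h*(-3 + C) (z(C, h) = -2 + (C - 3)*(h + 0) = -2 + (-3 + C)*h = -2 + h*(-3 + C))
q(o, K) = -o (q(o, K) = (-2 - 3*K + 3*K)*o + o = -2*o + o = -o)
(s(-10, -3) + q(3, 3))**2/42820 = (-5 - 1*3)**2/42820 = (-5 - 3)**2*(1/42820) = (-8)**2*(1/42820) = 64*(1/42820) = 16/10705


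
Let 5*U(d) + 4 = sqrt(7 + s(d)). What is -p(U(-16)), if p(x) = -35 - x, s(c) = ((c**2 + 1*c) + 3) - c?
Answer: 171/5 + sqrt(266)/5 ≈ 37.462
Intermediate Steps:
s(c) = 3 + c**2 (s(c) = ((c**2 + c) + 3) - c = ((c + c**2) + 3) - c = (3 + c + c**2) - c = 3 + c**2)
U(d) = -4/5 + sqrt(10 + d**2)/5 (U(d) = -4/5 + sqrt(7 + (3 + d**2))/5 = -4/5 + sqrt(10 + d**2)/5)
-p(U(-16)) = -(-35 - (-4/5 + sqrt(10 + (-16)**2)/5)) = -(-35 - (-4/5 + sqrt(10 + 256)/5)) = -(-35 - (-4/5 + sqrt(266)/5)) = -(-35 + (4/5 - sqrt(266)/5)) = -(-171/5 - sqrt(266)/5) = 171/5 + sqrt(266)/5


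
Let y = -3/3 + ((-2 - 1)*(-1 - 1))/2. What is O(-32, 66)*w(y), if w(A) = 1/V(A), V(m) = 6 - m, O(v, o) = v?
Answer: -8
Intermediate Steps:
y = 2 (y = -3*⅓ - 3*(-2)*(½) = -1 + 6*(½) = -1 + 3 = 2)
w(A) = 1/(6 - A)
O(-32, 66)*w(y) = -(-32)/(-6 + 2) = -(-32)/(-4) = -(-32)*(-1)/4 = -32*¼ = -8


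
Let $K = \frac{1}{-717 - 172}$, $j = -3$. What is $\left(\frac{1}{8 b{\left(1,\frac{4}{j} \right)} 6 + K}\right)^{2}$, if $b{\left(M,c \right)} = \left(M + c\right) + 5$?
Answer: $\frac{790321}{39654748225} \approx 1.993 \cdot 10^{-5}$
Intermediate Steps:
$K = - \frac{1}{889}$ ($K = \frac{1}{-889} = - \frac{1}{889} \approx -0.0011249$)
$b{\left(M,c \right)} = 5 + M + c$
$\left(\frac{1}{8 b{\left(1,\frac{4}{j} \right)} 6 + K}\right)^{2} = \left(\frac{1}{8 \left(5 + 1 + \frac{4}{-3}\right) 6 - \frac{1}{889}}\right)^{2} = \left(\frac{1}{8 \left(5 + 1 + 4 \left(- \frac{1}{3}\right)\right) 6 - \frac{1}{889}}\right)^{2} = \left(\frac{1}{8 \left(5 + 1 - \frac{4}{3}\right) 6 - \frac{1}{889}}\right)^{2} = \left(\frac{1}{8 \cdot \frac{14}{3} \cdot 6 - \frac{1}{889}}\right)^{2} = \left(\frac{1}{\frac{112}{3} \cdot 6 - \frac{1}{889}}\right)^{2} = \left(\frac{1}{224 - \frac{1}{889}}\right)^{2} = \left(\frac{1}{\frac{199135}{889}}\right)^{2} = \left(\frac{889}{199135}\right)^{2} = \frac{790321}{39654748225}$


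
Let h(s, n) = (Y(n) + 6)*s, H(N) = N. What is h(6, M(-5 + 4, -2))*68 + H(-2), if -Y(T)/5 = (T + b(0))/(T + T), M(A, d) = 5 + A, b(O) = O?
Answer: 1426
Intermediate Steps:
Y(T) = -5/2 (Y(T) = -5*(T + 0)/(T + T) = -5*T/(2*T) = -5*T*1/(2*T) = -5*½ = -5/2)
h(s, n) = 7*s/2 (h(s, n) = (-5/2 + 6)*s = 7*s/2)
h(6, M(-5 + 4, -2))*68 + H(-2) = ((7/2)*6)*68 - 2 = 21*68 - 2 = 1428 - 2 = 1426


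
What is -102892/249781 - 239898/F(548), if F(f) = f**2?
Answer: -45410420753/37505116712 ≈ -1.2108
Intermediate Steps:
-102892/249781 - 239898/F(548) = -102892/249781 - 239898/(548**2) = -102892*1/249781 - 239898/300304 = -102892/249781 - 239898*1/300304 = -102892/249781 - 119949/150152 = -45410420753/37505116712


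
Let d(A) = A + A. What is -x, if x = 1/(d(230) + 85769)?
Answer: -1/86229 ≈ -1.1597e-5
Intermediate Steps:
d(A) = 2*A
x = 1/86229 (x = 1/(2*230 + 85769) = 1/(460 + 85769) = 1/86229 ≈ 1.1597e-5)
-x = -1*1/86229 = -1/86229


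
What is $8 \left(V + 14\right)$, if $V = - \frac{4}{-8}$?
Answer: $116$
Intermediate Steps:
$V = \frac{1}{2}$ ($V = \left(-4\right) \left(- \frac{1}{8}\right) = \frac{1}{2} \approx 0.5$)
$8 \left(V + 14\right) = 8 \left(\frac{1}{2} + 14\right) = 8 \cdot \frac{29}{2} = 116$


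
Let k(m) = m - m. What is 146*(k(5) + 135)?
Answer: 19710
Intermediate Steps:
k(m) = 0
146*(k(5) + 135) = 146*(0 + 135) = 146*135 = 19710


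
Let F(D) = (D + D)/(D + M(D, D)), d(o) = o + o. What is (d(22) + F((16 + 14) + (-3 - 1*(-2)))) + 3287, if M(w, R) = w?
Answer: 3332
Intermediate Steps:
d(o) = 2*o
F(D) = 1 (F(D) = (D + D)/(D + D) = (2*D)/((2*D)) = (2*D)*(1/(2*D)) = 1)
(d(22) + F((16 + 14) + (-3 - 1*(-2)))) + 3287 = (2*22 + 1) + 3287 = (44 + 1) + 3287 = 45 + 3287 = 3332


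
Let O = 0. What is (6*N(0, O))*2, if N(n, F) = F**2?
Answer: 0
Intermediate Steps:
(6*N(0, O))*2 = (6*0**2)*2 = (6*0)*2 = 0*2 = 0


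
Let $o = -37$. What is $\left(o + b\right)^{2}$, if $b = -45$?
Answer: $6724$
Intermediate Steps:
$\left(o + b\right)^{2} = \left(-37 - 45\right)^{2} = \left(-82\right)^{2} = 6724$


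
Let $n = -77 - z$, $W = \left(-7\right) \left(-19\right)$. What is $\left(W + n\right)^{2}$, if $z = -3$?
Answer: $3481$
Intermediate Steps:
$W = 133$
$n = -74$ ($n = -77 - -3 = -77 + 3 = -74$)
$\left(W + n\right)^{2} = \left(133 - 74\right)^{2} = 59^{2} = 3481$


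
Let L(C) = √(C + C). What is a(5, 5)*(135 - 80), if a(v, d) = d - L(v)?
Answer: 275 - 55*√10 ≈ 101.07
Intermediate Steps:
L(C) = √2*√C (L(C) = √(2*C) = √2*√C)
a(v, d) = d - √2*√v
a(5, 5)*(135 - 80) = (5 - √2*√5)*(135 - 80) = (5 - √10)*55 = 275 - 55*√10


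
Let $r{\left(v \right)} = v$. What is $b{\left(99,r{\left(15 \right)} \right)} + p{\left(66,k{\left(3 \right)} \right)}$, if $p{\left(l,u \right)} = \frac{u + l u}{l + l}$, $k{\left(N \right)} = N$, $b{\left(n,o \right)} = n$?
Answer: $\frac{4423}{44} \approx 100.52$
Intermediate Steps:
$p{\left(l,u \right)} = \frac{u + l u}{2 l}$
$b{\left(99,r{\left(15 \right)} \right)} + p{\left(66,k{\left(3 \right)} \right)} = 99 + \frac{1}{2} \cdot 3 \cdot \frac{1}{66} \left(1 + 66\right) = 99 + \frac{1}{2} \cdot 3 \cdot \frac{1}{66} \cdot 67 = 99 + \frac{67}{44} = \frac{4423}{44}$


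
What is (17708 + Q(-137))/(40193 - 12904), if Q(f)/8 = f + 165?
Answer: 17932/27289 ≈ 0.65711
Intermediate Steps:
Q(f) = 1320 + 8*f (Q(f) = 8*(f + 165) = 8*(165 + f) = 1320 + 8*f)
(17708 + Q(-137))/(40193 - 12904) = (17708 + (1320 + 8*(-137)))/(40193 - 12904) = (17708 + (1320 - 1096))/27289 = (17708 + 224)*(1/27289) = 17932*(1/27289) = 17932/27289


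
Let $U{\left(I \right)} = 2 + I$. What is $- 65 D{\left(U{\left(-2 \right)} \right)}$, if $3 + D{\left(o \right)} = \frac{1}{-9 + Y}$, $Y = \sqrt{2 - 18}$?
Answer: $\frac{19500}{97} + \frac{260 i}{97} \approx 201.03 + 2.6804 i$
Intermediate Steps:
$Y = 4 i$ ($Y = \sqrt{-16} = 4 i \approx 4.0 i$)
$D{\left(o \right)} = -3 + \frac{-9 - 4 i}{97}$ ($D{\left(o \right)} = -3 + \frac{1}{-9 + 4 i} = -3 + \frac{-9 - 4 i}{97}$)
$- 65 D{\left(U{\left(-2 \right)} \right)} = - 65 \left(- \frac{300}{97} - \frac{4 i}{97}\right) = \frac{19500}{97} + \frac{260 i}{97}$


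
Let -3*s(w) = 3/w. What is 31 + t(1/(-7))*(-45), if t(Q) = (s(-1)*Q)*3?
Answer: 352/7 ≈ 50.286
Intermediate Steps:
s(w) = -1/w
t(Q) = 3*Q (t(Q) = ((-1/(-1))*Q)*3 = ((-1*(-1))*Q)*3 = (1*Q)*3 = Q*3 = 3*Q)
31 + t(1/(-7))*(-45) = 31 + (3/(-7))*(-45) = 31 + (3*(-1/7))*(-45) = 31 - 3/7*(-45) = 31 + 135/7 = 352/7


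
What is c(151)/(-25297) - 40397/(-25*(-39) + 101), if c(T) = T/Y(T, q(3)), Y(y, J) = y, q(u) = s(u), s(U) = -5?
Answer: -1021923985/27219572 ≈ -37.544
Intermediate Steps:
q(u) = -5
c(T) = 1 (c(T) = T/T = 1)
c(151)/(-25297) - 40397/(-25*(-39) + 101) = 1/(-25297) - 40397/(-25*(-39) + 101) = 1*(-1/25297) - 40397/(975 + 101) = -1/25297 - 40397/1076 = -1021923985/27219572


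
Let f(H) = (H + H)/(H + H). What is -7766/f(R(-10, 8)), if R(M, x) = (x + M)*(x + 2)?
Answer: -7766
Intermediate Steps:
R(M, x) = (2 + x)*(M + x) (R(M, x) = (M + x)*(2 + x) = (2 + x)*(M + x))
f(H) = 1 (f(H) = (2*H)/((2*H)) = (2*H)*(1/(2*H)) = 1)
-7766/f(R(-10, 8)) = -7766/1 = -7766*1 = -7766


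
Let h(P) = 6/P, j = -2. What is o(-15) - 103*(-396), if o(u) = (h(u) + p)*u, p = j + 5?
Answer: 40749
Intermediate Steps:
p = 3 (p = -2 + 5 = 3)
o(u) = u*(3 + 6/u) (o(u) = (6/u + 3)*u = (3 + 6/u)*u = u*(3 + 6/u))
o(-15) - 103*(-396) = (6 + 3*(-15)) - 103*(-396) = (6 - 45) + 40788 = -39 + 40788 = 40749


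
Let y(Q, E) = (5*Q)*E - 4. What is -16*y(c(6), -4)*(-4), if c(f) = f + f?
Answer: -15616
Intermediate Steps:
c(f) = 2*f
y(Q, E) = -4 + 5*E*Q (y(Q, E) = 5*E*Q - 4 = -4 + 5*E*Q)
-16*y(c(6), -4)*(-4) = -16*(-4 + 5*(-4)*(2*6))*(-4) = -16*(-4 + 5*(-4)*12)*(-4) = -16*(-4 - 240)*(-4) = -16*(-244)*(-4) = 3904*(-4) = -15616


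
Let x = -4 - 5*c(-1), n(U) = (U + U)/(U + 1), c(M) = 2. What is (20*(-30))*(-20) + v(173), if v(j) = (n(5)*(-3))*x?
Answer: 12070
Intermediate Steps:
n(U) = 2*U/(1 + U) (n(U) = (2*U)/(1 + U) = 2*U/(1 + U))
x = -14 (x = -4 - 5*2 = -4 - 10 = -14)
v(j) = 70 (v(j) = ((2*5/(1 + 5))*(-3))*(-14) = ((2*5/6)*(-3))*(-14) = ((2*5*(1/6))*(-3))*(-14) = ((5/3)*(-3))*(-14) = -5*(-14) = 70)
(20*(-30))*(-20) + v(173) = (20*(-30))*(-20) + 70 = -600*(-20) + 70 = 12000 + 70 = 12070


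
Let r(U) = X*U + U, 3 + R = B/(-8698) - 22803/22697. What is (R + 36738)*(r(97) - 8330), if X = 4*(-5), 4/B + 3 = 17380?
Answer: -640987967900121369306/1715270689381 ≈ -3.7369e+8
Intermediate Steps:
B = 4/17377 (B = 4/(-3 + 17380) = 4/17377 ≈ 0.00023019)
X = -20
R = -6869093495656/1715270689381 (R = -3 + ((4/17377)/(-8698) - 22803/22697) = -3 + ((4/17377)*(-1/8698) - 22803*1/22697) = -3 + (-2/75572573 - 22803/22697) = -3 - 1723281427513/1715270689381 = -6869093495656/1715270689381 ≈ -4.0047)
r(U) = -19*U (r(U) = -20*U + U = -19*U)
(R + 36738)*(r(97) - 8330) = (-6869093495656/1715270689381 + 36738)*(-19*97 - 8330) = 63008745492983522*(-1843 - 8330)/1715270689381 = (63008745492983522/1715270689381)*(-10173) = -640987967900121369306/1715270689381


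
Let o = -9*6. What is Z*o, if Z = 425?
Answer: -22950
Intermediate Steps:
o = -54
Z*o = 425*(-54) = -22950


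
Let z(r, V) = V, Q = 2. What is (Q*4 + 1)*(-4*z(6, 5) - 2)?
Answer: -198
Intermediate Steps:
(Q*4 + 1)*(-4*z(6, 5) - 2) = (2*4 + 1)*(-4*5 - 2) = (8 + 1)*(-20 - 2) = 9*(-22) = -198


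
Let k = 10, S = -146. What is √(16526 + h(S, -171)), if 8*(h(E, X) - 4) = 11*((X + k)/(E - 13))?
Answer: √6686882058/636 ≈ 128.57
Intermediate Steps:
h(E, X) = 4 + 11*(10 + X)/(8*(-13 + E)) (h(E, X) = 4 + (11*((X + 10)/(E - 13)))/8 = 4 + (11*((10 + X)/(-13 + E)))/8 = 4 + (11*(10 + X)/(-13 + E))/8 = 4 + 11*(10 + X)/(8*(-13 + E)))
√(16526 + h(S, -171)) = √(16526 + (-306 + 11*(-171) + 32*(-146))/(8*(-13 - 146))) = √(16526 + (⅛)*(-306 - 1881 - 4672)/(-159)) = √(16526 + (⅛)*(-1/159)*(-6859)) = √(16526 + 6859/1272) = √(21027931/1272) = √6686882058/636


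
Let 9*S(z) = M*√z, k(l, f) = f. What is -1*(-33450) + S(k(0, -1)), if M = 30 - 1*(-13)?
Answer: 33450 + 43*I/9 ≈ 33450.0 + 4.7778*I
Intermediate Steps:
M = 43 (M = 30 + 13 = 43)
S(z) = 43*√z/9 (S(z) = (43*√z)/9 = 43*√z/9)
-1*(-33450) + S(k(0, -1)) = -1*(-33450) + 43*√(-1)/9 = 33450 + 43*I/9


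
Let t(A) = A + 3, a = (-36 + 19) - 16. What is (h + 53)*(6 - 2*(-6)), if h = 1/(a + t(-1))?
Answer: 29556/31 ≈ 953.42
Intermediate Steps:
a = -33 (a = -17 - 16 = -33)
t(A) = 3 + A
h = -1/31 (h = 1/(-33 + (3 - 1)) = 1/(-33 + 2) = 1/(-31) = -1/31 ≈ -0.032258)
(h + 53)*(6 - 2*(-6)) = (-1/31 + 53)*(6 - 2*(-6)) = 1642*(6 + 12)/31 = (1642/31)*18 = 29556/31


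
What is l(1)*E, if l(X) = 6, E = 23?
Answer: 138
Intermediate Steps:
l(1)*E = 6*23 = 138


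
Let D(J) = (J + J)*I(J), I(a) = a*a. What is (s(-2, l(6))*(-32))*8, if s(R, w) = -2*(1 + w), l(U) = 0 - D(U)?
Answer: -220672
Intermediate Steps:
I(a) = a²
D(J) = 2*J³ (D(J) = (J + J)*J² = (2*J)*J² = 2*J³)
l(U) = -2*U³ (l(U) = 0 - 2*U³ = -2*U³)
s(R, w) = -2 - 2*w
(s(-2, l(6))*(-32))*8 = ((-2 - (-4)*6³)*(-32))*8 = ((-2 - (-4)*216)*(-32))*8 = ((-2 - 2*(-432))*(-32))*8 = ((-2 + 864)*(-32))*8 = (862*(-32))*8 = -27584*8 = -220672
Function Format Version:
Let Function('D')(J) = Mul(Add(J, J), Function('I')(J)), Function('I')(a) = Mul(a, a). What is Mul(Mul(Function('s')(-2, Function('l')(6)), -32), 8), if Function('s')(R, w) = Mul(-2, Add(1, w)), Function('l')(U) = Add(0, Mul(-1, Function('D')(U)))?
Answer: -220672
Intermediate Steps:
Function('I')(a) = Pow(a, 2)
Function('D')(J) = Mul(2, Pow(J, 3)) (Function('D')(J) = Mul(Add(J, J), Pow(J, 2)) = Mul(Mul(2, J), Pow(J, 2)) = Mul(2, Pow(J, 3)))
Function('l')(U) = Mul(-2, Pow(U, 3)) (Function('l')(U) = Add(0, Mul(-1, Mul(2, Pow(U, 3)))) = Add(0, Mul(-2, Pow(U, 3))) = Mul(-2, Pow(U, 3)))
Function('s')(R, w) = Add(-2, Mul(-2, w))
Mul(Mul(Function('s')(-2, Function('l')(6)), -32), 8) = Mul(Mul(Add(-2, Mul(-2, Mul(-2, Pow(6, 3)))), -32), 8) = Mul(Mul(Add(-2, Mul(-2, Mul(-2, 216))), -32), 8) = Mul(Mul(Add(-2, Mul(-2, -432)), -32), 8) = Mul(Mul(Add(-2, 864), -32), 8) = Mul(Mul(862, -32), 8) = Mul(-27584, 8) = -220672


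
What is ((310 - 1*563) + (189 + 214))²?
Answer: 22500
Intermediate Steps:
((310 - 1*563) + (189 + 214))² = ((310 - 563) + 403)² = (-253 + 403)² = 150² = 22500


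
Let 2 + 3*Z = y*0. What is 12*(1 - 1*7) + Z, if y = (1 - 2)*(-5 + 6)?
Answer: -218/3 ≈ -72.667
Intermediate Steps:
y = -1 (y = -1*1 = -1)
Z = -⅔ (Z = -⅔ + (-1*0)/3 = -⅔ + (⅓)*0 = -⅔ + 0 = -⅔ ≈ -0.66667)
12*(1 - 1*7) + Z = 12*(1 - 1*7) - ⅔ = 12*(1 - 7) - ⅔ = 12*(-6) - ⅔ = -72 - ⅔ = -218/3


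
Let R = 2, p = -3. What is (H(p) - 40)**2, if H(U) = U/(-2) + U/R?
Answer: 1600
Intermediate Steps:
H(U) = 0 (H(U) = U/(-2) + U/2 = U*(-1/2) + U*(1/2) = -U/2 + U/2 = 0)
(H(p) - 40)**2 = (0 - 40)**2 = (-40)**2 = 1600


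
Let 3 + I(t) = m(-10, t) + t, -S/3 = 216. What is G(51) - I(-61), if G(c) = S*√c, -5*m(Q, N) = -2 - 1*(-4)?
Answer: 322/5 - 648*√51 ≈ -4563.2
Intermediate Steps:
S = -648 (S = -3*216 = -648)
m(Q, N) = -⅖ (m(Q, N) = -(-2 - 1*(-4))/5 = -(-2 + 4)/5 = -⅕*2 = -⅖)
G(c) = -648*√c
I(t) = -17/5 + t (I(t) = -3 + (-⅖ + t) = -17/5 + t)
G(51) - I(-61) = -648*√51 - (-17/5 - 61) = -648*√51 - 1*(-322/5) = -648*√51 + 322/5 = 322/5 - 648*√51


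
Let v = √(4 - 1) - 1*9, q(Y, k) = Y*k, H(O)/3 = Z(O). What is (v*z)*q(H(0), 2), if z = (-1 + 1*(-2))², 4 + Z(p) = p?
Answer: 1944 - 216*√3 ≈ 1569.9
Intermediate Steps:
Z(p) = -4 + p
H(O) = -12 + 3*O (H(O) = 3*(-4 + O) = -12 + 3*O)
v = -9 + √3 (v = √3 - 9 = -9 + √3 ≈ -7.2680)
z = 9 (z = (-1 - 2)² = (-3)² = 9)
(v*z)*q(H(0), 2) = ((-9 + √3)*9)*((-12 + 3*0)*2) = (-81 + 9*√3)*((-12 + 0)*2) = (-81 + 9*√3)*(-12*2) = (-81 + 9*√3)*(-24) = 1944 - 216*√3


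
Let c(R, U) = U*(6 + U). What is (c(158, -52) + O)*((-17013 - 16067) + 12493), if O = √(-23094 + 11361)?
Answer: -49244104 - 20587*I*√11733 ≈ -4.9244e+7 - 2.23e+6*I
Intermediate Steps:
O = I*√11733 (O = √(-11733) = I*√11733 ≈ 108.32*I)
(c(158, -52) + O)*((-17013 - 16067) + 12493) = (-52*(6 - 52) + I*√11733)*((-17013 - 16067) + 12493) = (-52*(-46) + I*√11733)*(-33080 + 12493) = (2392 + I*√11733)*(-20587) = -49244104 - 20587*I*√11733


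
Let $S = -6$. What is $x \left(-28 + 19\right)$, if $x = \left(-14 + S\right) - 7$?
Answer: $243$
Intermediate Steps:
$x = -27$ ($x = \left(-14 - 6\right) - 7 = -20 - 7 = -27$)
$x \left(-28 + 19\right) = - 27 \left(-28 + 19\right) = \left(-27\right) \left(-9\right) = 243$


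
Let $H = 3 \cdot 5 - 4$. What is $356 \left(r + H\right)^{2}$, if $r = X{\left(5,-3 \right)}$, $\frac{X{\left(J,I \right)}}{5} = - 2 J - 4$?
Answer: $1239236$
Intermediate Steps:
$X{\left(J,I \right)} = -20 - 10 J$ ($X{\left(J,I \right)} = 5 \left(- 2 J - 4\right) = 5 \left(-4 - 2 J\right) = -20 - 10 J$)
$r = -70$ ($r = -20 - 50 = -70$)
$H = 11$ ($H = 15 - 4 = 11$)
$356 \left(r + H\right)^{2} = 356 \left(-70 + 11\right)^{2} = 356 \left(-59\right)^{2} = 356 \cdot 3481 = 1239236$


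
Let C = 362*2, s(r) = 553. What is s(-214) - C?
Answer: -171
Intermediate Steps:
C = 724
s(-214) - C = 553 - 1*724 = 553 - 724 = -171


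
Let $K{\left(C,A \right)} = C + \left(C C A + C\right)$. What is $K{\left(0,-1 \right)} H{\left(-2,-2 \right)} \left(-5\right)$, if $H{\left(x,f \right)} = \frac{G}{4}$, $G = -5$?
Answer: $0$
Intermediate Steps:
$H{\left(x,f \right)} = - \frac{5}{4}$
$K{\left(C,A \right)} = 2 C + A C^{2}$ ($K{\left(C,A \right)} = C + \left(C^{2} A + C\right) = C + \left(A C^{2} + C\right) = C + \left(C + A C^{2}\right) = 2 C + A C^{2}$)
$K{\left(0,-1 \right)} H{\left(-2,-2 \right)} \left(-5\right) = 0 \left(2 - 0\right) \left(- \frac{5}{4}\right) \left(-5\right) = 0 \left(2 + 0\right) \left(- \frac{5}{4}\right) \left(-5\right) = 0 \cdot 2 \left(- \frac{5}{4}\right) \left(-5\right) = 0 \left(- \frac{5}{4}\right) \left(-5\right) = 0 \left(-5\right) = 0$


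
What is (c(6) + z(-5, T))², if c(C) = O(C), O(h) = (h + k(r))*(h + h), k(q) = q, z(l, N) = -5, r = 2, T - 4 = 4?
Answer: 8281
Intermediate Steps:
T = 8 (T = 4 + 4 = 8)
O(h) = 2*h*(2 + h) (O(h) = (h + 2)*(h + h) = (2 + h)*(2*h) = 2*h*(2 + h))
c(C) = 2*C*(2 + C)
(c(6) + z(-5, T))² = (2*6*(2 + 6) - 5)² = (2*6*8 - 5)² = (96 - 5)² = 91² = 8281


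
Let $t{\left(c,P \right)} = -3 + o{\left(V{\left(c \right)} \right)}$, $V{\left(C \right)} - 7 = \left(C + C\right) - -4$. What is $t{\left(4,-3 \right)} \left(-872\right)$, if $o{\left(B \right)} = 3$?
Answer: $0$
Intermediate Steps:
$V{\left(C \right)} = 11 + 2 C$ ($V{\left(C \right)} = 7 + \left(\left(C + C\right) - -4\right) = 7 + \left(2 C + 4\right) = 7 + \left(4 + 2 C\right) = 11 + 2 C$)
$t{\left(c,P \right)} = 0$ ($t{\left(c,P \right)} = -3 + 3 = 0$)
$t{\left(4,-3 \right)} \left(-872\right) = 0 \left(-872\right) = 0$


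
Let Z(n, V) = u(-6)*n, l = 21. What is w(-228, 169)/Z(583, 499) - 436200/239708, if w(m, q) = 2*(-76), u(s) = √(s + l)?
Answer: -109050/59927 - 152*√15/8745 ≈ -1.8870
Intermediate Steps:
u(s) = √(21 + s) (u(s) = √(s + 21) = √(21 + s))
w(m, q) = -152
Z(n, V) = n*√15 (Z(n, V) = √(21 - 6)*n = √15*n = n*√15)
w(-228, 169)/Z(583, 499) - 436200/239708 = -152*√15/8745 - 436200/239708 = -152*√15/8745 - 436200*1/239708 = -152*√15/8745 - 109050/59927 = -109050/59927 - 152*√15/8745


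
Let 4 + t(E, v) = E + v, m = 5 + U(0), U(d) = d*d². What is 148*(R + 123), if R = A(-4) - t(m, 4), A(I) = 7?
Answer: 18500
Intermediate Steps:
U(d) = d³
m = 5 (m = 5 + 0³ = 5 + 0 = 5)
t(E, v) = -4 + E + v (t(E, v) = -4 + (E + v) = -4 + E + v)
R = 2 (R = 7 - (-4 + 5 + 4) = 7 - 1*5 = 7 - 5 = 2)
148*(R + 123) = 148*(2 + 123) = 148*125 = 18500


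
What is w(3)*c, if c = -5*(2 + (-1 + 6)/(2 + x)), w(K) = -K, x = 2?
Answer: 195/4 ≈ 48.750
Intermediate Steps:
c = -65/4 (c = -5*(2 + (-1 + 6)/(2 + 2)) = -5*(2 + 5/4) = -5*13/4 = -65/4 ≈ -16.250)
w(3)*c = -1*3*(-65/4) = -3*(-65/4) = 195/4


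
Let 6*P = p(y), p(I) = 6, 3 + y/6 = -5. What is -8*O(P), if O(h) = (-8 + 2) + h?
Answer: 40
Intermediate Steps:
y = -48 (y = -18 + 6*(-5) = -18 - 30 = -48)
P = 1 (P = (1/6)*6 = 1)
O(h) = -6 + h
-8*O(P) = -8*(-6 + 1) = -8*(-5) = 40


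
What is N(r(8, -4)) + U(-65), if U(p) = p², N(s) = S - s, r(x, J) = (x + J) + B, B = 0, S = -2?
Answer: 4219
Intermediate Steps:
r(x, J) = J + x (r(x, J) = (x + J) + 0 = (J + x) + 0 = J + x)
N(s) = -2 - s
N(r(8, -4)) + U(-65) = (-2 - (-4 + 8)) + (-65)² = (-2 - 1*4) + 4225 = (-2 - 4) + 4225 = -6 + 4225 = 4219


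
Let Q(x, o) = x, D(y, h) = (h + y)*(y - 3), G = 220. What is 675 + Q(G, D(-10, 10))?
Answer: 895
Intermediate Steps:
D(y, h) = (-3 + y)*(h + y) (D(y, h) = (h + y)*(-3 + y) = (-3 + y)*(h + y))
675 + Q(G, D(-10, 10)) = 675 + 220 = 895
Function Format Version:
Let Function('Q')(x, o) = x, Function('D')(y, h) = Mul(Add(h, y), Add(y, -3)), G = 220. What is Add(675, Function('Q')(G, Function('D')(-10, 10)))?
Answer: 895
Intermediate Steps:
Function('D')(y, h) = Mul(Add(-3, y), Add(h, y)) (Function('D')(y, h) = Mul(Add(h, y), Add(-3, y)) = Mul(Add(-3, y), Add(h, y)))
Add(675, Function('Q')(G, Function('D')(-10, 10))) = Add(675, 220) = 895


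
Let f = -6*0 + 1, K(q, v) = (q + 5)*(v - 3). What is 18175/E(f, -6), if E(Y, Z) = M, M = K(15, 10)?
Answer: 3635/28 ≈ 129.82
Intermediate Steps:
K(q, v) = (-3 + v)*(5 + q) (K(q, v) = (5 + q)*(-3 + v) = (-3 + v)*(5 + q))
f = 1 (f = 0 + 1 = 1)
M = 140 (M = -15 - 3*15 + 5*10 + 15*10 = -15 - 45 + 50 + 150 = 140)
E(Y, Z) = 140
18175/E(f, -6) = 18175/140 = 18175*(1/140) = 3635/28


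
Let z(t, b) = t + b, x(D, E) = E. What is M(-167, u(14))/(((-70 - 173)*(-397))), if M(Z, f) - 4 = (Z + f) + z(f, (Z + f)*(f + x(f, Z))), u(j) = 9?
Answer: 8273/32157 ≈ 0.25727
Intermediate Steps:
z(t, b) = b + t
M(Z, f) = 4 + Z + (Z + f)**2 + 2*f (M(Z, f) = 4 + ((Z + f) + ((Z + f)*(f + Z) + f)) = 4 + ((Z + f) + ((Z + f)*(Z + f) + f)) = 4 + ((Z + f) + ((Z + f)**2 + f)) = 4 + ((Z + f) + (f + (Z + f)**2)) = 4 + (Z + (Z + f)**2 + 2*f) = 4 + Z + (Z + f)**2 + 2*f)
M(-167, u(14))/(((-70 - 173)*(-397))) = (4 - 167 + (-167)**2 + 9**2 + 2*9 + 2*(-167)*9)/(((-70 - 173)*(-397))) = (4 - 167 + 27889 + 81 + 18 - 3006)/((-243*(-397))) = 24819/96471 = 24819*(1/96471) = 8273/32157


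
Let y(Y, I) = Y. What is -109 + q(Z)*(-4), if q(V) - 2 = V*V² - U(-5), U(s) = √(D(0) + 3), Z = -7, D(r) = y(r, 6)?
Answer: 1255 + 4*√3 ≈ 1261.9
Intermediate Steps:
D(r) = r
U(s) = √3 (U(s) = √(0 + 3) = √3)
q(V) = 2 + V³ - √3 (q(V) = 2 + (V*V² - √3) = 2 + (V³ - √3) = 2 + V³ - √3)
-109 + q(Z)*(-4) = -109 + (2 + (-7)³ - √3)*(-4) = -109 + (2 - 343 - √3)*(-4) = -109 + (-341 - √3)*(-4) = -109 + (1364 + 4*√3) = 1255 + 4*√3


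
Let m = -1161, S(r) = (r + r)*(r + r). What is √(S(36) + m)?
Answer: 3*√447 ≈ 63.427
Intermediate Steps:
S(r) = 4*r² (S(r) = (2*r)*(2*r) = 4*r²)
√(S(36) + m) = √(4*36² - 1161) = √(4*1296 - 1161) = √(5184 - 1161) = √4023 = 3*√447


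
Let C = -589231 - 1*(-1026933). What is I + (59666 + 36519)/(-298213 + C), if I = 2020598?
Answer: 281851290607/139489 ≈ 2.0206e+6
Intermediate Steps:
C = 437702 (C = -589231 + 1026933 = 437702)
I + (59666 + 36519)/(-298213 + C) = 2020598 + (59666 + 36519)/(-298213 + 437702) = 2020598 + 96185/139489 = 281851290607/139489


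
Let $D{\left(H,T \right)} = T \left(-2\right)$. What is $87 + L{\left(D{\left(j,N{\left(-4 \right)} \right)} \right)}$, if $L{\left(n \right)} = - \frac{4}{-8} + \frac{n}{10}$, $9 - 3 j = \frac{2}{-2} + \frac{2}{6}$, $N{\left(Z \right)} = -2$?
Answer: $\frac{879}{10} \approx 87.9$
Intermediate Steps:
$j = \frac{29}{9}$ ($j = 3 - \frac{\frac{2}{-2} + \frac{2}{6}}{3} = 3 - \frac{2 \left(- \frac{1}{2}\right) + 2 \cdot \frac{1}{6}}{3} = 3 - \frac{-1 + \frac{1}{3}}{3} = 3 - - \frac{2}{9} = 3 + \frac{2}{9} = \frac{29}{9} \approx 3.2222$)
$D{\left(H,T \right)} = - 2 T$
$L{\left(n \right)} = \frac{1}{2} + \frac{n}{10}$ ($L{\left(n \right)} = \left(-4\right) \left(- \frac{1}{8}\right) + n \frac{1}{10} = \frac{1}{2} + \frac{n}{10}$)
$87 + L{\left(D{\left(j,N{\left(-4 \right)} \right)} \right)} = 87 + \left(\frac{1}{2} + \frac{\left(-2\right) \left(-2\right)}{10}\right) = 87 + \left(\frac{1}{2} + \frac{1}{10} \cdot 4\right) = 87 + \left(\frac{1}{2} + \frac{2}{5}\right) = 87 + \frac{9}{10} = \frac{879}{10}$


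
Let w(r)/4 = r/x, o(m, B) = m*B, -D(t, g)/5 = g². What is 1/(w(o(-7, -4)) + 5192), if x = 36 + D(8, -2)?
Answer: 1/5199 ≈ 0.00019234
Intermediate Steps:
D(t, g) = -5*g²
o(m, B) = B*m
x = 16 (x = 36 - 5*(-2)² = 36 - 5*4 = 36 - 20 = 16)
w(r) = r/4 (w(r) = 4*(r/16) = r/4)
1/(w(o(-7, -4)) + 5192) = 1/((-4*(-7))/4 + 5192) = 1/((¼)*28 + 5192) = 1/(7 + 5192) = 1/5199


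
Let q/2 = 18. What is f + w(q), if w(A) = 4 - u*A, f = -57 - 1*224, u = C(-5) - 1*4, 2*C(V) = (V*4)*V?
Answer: -1933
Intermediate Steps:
C(V) = 2*V² (C(V) = ((V*4)*V)/2 = ((4*V)*V)/2 = (4*V²)/2 = 2*V²)
u = 46 (u = 2*(-5)² - 1*4 = 2*25 - 4 = 50 - 4 = 46)
f = -281 (f = -57 - 224 = -281)
q = 36 (q = 2*18 = 36)
w(A) = 4 - 46*A
f + w(q) = -281 + (4 - 46*36) = -281 + (4 - 1656) = -281 - 1652 = -1933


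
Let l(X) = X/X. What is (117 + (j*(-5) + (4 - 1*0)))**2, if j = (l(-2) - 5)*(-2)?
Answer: 6561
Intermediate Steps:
l(X) = 1
j = 8 (j = (1 - 5)*(-2) = -4*(-2) = 8)
(117 + (j*(-5) + (4 - 1*0)))**2 = (117 + (8*(-5) + (4 - 1*0)))**2 = (117 + (-40 + (4 + 0)))**2 = (117 + (-40 + 4))**2 = (117 - 36)**2 = 81**2 = 6561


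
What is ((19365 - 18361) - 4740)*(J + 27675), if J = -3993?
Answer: -88475952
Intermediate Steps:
((19365 - 18361) - 4740)*(J + 27675) = ((19365 - 18361) - 4740)*(-3993 + 27675) = (1004 - 4740)*23682 = -3736*23682 = -88475952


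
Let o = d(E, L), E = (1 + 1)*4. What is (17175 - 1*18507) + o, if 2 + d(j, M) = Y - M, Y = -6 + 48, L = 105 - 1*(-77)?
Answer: -1474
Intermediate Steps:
L = 182 (L = 105 + 77 = 182)
Y = 42
E = 8 (E = 2*4 = 8)
d(j, M) = 40 - M (d(j, M) = -2 + (42 - M) = 40 - M)
o = -142 (o = 40 - 1*182 = 40 - 182 = -142)
(17175 - 1*18507) + o = (17175 - 1*18507) - 142 = (17175 - 18507) - 142 = -1332 - 142 = -1474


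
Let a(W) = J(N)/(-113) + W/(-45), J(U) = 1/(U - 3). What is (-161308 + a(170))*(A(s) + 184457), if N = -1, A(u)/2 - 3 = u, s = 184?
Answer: -121289115499793/4068 ≈ -2.9815e+10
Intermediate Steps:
A(u) = 6 + 2*u
J(U) = 1/(-3 + U)
a(W) = 1/452 - W/45 (a(W) = 1/(-3 - 1*(-113)) + W/(-45) = -1/113/(-4) + W*(-1/45) = -¼*(-1/113) - W/45 = 1/452 - W/45)
(-161308 + a(170))*(A(s) + 184457) = (-161308 + (1/452 - 1/45*170))*((6 + 2*184) + 184457) = (-161308 + (1/452 - 34/9))*((6 + 368) + 184457) = (-161308 - 15359/4068)*(374 + 184457) = -656216303/4068*184831 = -121289115499793/4068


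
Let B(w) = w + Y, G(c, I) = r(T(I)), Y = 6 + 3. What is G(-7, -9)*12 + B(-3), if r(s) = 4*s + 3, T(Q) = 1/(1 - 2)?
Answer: -6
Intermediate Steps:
T(Q) = -1 (T(Q) = 1/(-1) = -1)
Y = 9
r(s) = 3 + 4*s
G(c, I) = -1 (G(c, I) = 3 + 4*(-1) = 3 - 4 = -1)
B(w) = 9 + w (B(w) = w + 9 = 9 + w)
G(-7, -9)*12 + B(-3) = -1*12 + (9 - 3) = -12 + 6 = -6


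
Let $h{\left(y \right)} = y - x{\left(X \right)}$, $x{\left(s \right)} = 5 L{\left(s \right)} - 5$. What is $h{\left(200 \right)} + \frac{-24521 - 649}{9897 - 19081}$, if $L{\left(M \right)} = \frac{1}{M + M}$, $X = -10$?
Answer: $\frac{955093}{4592} \approx 207.99$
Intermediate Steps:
$L{\left(M \right)} = \frac{1}{2 M}$
$x{\left(s \right)} = -5 + \frac{5}{2 s}$ ($x{\left(s \right)} = 5 \frac{1}{2 s} - 5 = \frac{5}{2 s} - 5 = -5 + \frac{5}{2 s}$)
$h{\left(y \right)} = \frac{21}{4} + y$ ($h{\left(y \right)} = y - \left(-5 + \frac{5}{2 \left(-10\right)}\right) = y - \left(-5 + \frac{5}{2} \left(- \frac{1}{10}\right)\right) = y - \left(-5 - \frac{1}{4}\right) = y - - \frac{21}{4} = y + \frac{21}{4} = \frac{21}{4} + y$)
$h{\left(200 \right)} + \frac{-24521 - 649}{9897 - 19081} = \left(\frac{21}{4} + 200\right) + \frac{-24521 - 649}{9897 - 19081} = \frac{821}{4} - \frac{25170}{-9184} = \frac{821}{4} - - \frac{12585}{4592} = \frac{821}{4} + \frac{12585}{4592} = \frac{955093}{4592}$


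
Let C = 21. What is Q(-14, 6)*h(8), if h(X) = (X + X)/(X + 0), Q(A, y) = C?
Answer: 42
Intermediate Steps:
Q(A, y) = 21
h(X) = 2 (h(X) = (2*X)/X = 2)
Q(-14, 6)*h(8) = 21*2 = 42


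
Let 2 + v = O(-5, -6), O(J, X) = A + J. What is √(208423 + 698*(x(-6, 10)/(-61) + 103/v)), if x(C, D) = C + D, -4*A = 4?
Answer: √2967727897/122 ≈ 446.53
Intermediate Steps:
A = -1 (A = -¼*4 = -1)
O(J, X) = -1 + J
v = -8 (v = -2 + (-1 - 5) = -2 - 6 = -8)
√(208423 + 698*(x(-6, 10)/(-61) + 103/v)) = √(208423 + 698*((-6 + 10)/(-61) + 103/(-8))) = √(208423 + 698*(4*(-1/61) + 103*(-⅛))) = √(208423 + 698*(-4/61 - 103/8)) = √(208423 + 698*(-6315/488)) = √(208423 - 2203935/244) = √(48651277/244) = √2967727897/122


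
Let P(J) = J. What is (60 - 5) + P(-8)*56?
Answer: -393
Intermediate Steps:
(60 - 5) + P(-8)*56 = (60 - 5) - 8*56 = 55 - 448 = -393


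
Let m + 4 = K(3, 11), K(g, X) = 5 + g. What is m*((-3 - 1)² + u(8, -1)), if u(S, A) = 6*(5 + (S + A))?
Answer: 352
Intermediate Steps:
u(S, A) = 30 + 6*A + 6*S (u(S, A) = 6*(5 + (A + S)) = 6*(5 + A + S) = 30 + 6*A + 6*S)
m = 4 (m = -4 + (5 + 3) = -4 + 8 = 4)
m*((-3 - 1)² + u(8, -1)) = 4*((-3 - 1)² + (30 + 6*(-1) + 6*8)) = 4*((-4)² + (30 - 6 + 48)) = 4*(16 + 72) = 4*88 = 352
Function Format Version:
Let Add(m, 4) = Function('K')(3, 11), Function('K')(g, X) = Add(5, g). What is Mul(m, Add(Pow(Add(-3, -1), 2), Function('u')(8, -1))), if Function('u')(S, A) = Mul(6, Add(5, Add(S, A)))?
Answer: 352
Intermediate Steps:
Function('u')(S, A) = Add(30, Mul(6, A), Mul(6, S)) (Function('u')(S, A) = Mul(6, Add(5, Add(A, S))) = Mul(6, Add(5, A, S)) = Add(30, Mul(6, A), Mul(6, S)))
m = 4 (m = Add(-4, Add(5, 3)) = Add(-4, 8) = 4)
Mul(m, Add(Pow(Add(-3, -1), 2), Function('u')(8, -1))) = Mul(4, Add(Pow(Add(-3, -1), 2), Add(30, Mul(6, -1), Mul(6, 8)))) = Mul(4, Add(Pow(-4, 2), Add(30, -6, 48))) = Mul(4, Add(16, 72)) = Mul(4, 88) = 352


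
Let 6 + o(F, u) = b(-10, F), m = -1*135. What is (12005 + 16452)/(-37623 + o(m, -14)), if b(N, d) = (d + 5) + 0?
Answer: -28457/37759 ≈ -0.75365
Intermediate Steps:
m = -135
b(N, d) = 5 + d (b(N, d) = (5 + d) + 0 = 5 + d)
o(F, u) = -1 + F (o(F, u) = -6 + (5 + F) = -1 + F)
(12005 + 16452)/(-37623 + o(m, -14)) = (12005 + 16452)/(-37623 + (-1 - 135)) = 28457/(-37623 - 136) = 28457/(-37759) = 28457*(-1/37759) = -28457/37759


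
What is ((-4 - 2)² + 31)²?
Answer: 4489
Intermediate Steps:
((-4 - 2)² + 31)² = ((-6)² + 31)² = (36 + 31)² = 67² = 4489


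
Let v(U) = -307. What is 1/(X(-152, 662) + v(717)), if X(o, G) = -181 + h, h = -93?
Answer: -1/581 ≈ -0.0017212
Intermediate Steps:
X(o, G) = -274 (X(o, G) = -181 - 93 = -274)
1/(X(-152, 662) + v(717)) = 1/(-274 - 307) = 1/(-581) = -1/581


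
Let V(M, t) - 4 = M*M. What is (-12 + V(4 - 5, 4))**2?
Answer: 49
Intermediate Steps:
V(M, t) = 4 + M**2 (V(M, t) = 4 + M*M = 4 + M**2)
(-12 + V(4 - 5, 4))**2 = (-12 + (4 + (4 - 5)**2))**2 = (-12 + (4 + (-1)**2))**2 = (-12 + (4 + 1))**2 = (-12 + 5)**2 = (-7)**2 = 49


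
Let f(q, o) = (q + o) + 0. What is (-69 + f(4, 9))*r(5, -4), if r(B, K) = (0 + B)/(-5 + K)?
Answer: 280/9 ≈ 31.111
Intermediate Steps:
r(B, K) = B/(-5 + K)
f(q, o) = o + q (f(q, o) = (o + q) + 0 = o + q)
(-69 + f(4, 9))*r(5, -4) = (-69 + (9 + 4))*(5/(-5 - 4)) = (-69 + 13)*(5/(-9)) = -280*(-1)/9 = -56*(-5/9) = 280/9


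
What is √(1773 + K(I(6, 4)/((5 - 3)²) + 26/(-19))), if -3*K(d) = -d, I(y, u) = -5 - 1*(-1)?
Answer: 2*√159942/19 ≈ 42.098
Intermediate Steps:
I(y, u) = -4 (I(y, u) = -5 + 1 = -4)
K(d) = d/3 (K(d) = -(-1)*d/3 = d/3)
√(1773 + K(I(6, 4)/((5 - 3)²) + 26/(-19))) = √(1773 + (-4/(5 - 3)² + 26/(-19))/3) = √(1773 + (-4/(2²) + 26*(-1/19))/3) = √(1773 + (-4/4 - 26/19)/3) = √(1773 + (-4*¼ - 26/19)/3) = √(1773 + (-1 - 26/19)/3) = √(1773 + (⅓)*(-45/19)) = √(1773 - 15/19) = √(33672/19) = 2*√159942/19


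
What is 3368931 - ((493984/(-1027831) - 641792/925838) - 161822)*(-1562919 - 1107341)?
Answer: -205597390066774707948341/475802498689 ≈ -4.3211e+11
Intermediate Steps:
3368931 - ((493984/(-1027831) - 641792/925838) - 161822)*(-1562919 - 1107341) = 3368931 - ((493984*(-1/1027831) - 641792*1/925838) - 161822)*(-2670260) = 3368931 - ((-493984/1027831 - 320896/462919) - 161822)*(-2670260) = 3368931 - (-558501435872/475802498689 - 161822)*(-2670260) = 3368931 - (-76995870444287230)*(-2670260)/475802498689 = 3368931 - 1*205598993012562418779800/475802498689 = 3368931 - 205598993012562418779800/475802498689 = -205597390066774707948341/475802498689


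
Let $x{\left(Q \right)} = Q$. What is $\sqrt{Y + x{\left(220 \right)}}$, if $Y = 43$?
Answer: $\sqrt{263} \approx 16.217$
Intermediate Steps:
$\sqrt{Y + x{\left(220 \right)}} = \sqrt{43 + 220} = \sqrt{263}$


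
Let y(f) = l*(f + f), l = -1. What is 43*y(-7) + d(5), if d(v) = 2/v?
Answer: 3012/5 ≈ 602.40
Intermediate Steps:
y(f) = -2*f (y(f) = -(f + f) = -2*f)
43*y(-7) + d(5) = 43*(-2*(-7)) + 2/5 = 43*14 + 2*(⅕) = 602 + ⅖ = 3012/5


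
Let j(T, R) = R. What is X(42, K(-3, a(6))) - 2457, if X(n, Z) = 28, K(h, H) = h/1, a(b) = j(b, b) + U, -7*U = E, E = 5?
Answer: -2429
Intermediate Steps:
U = -5/7 (U = -⅐*5 = -5/7 ≈ -0.71429)
a(b) = -5/7 + b (a(b) = b - 5/7 = -5/7 + b)
K(h, H) = h (K(h, H) = h*1 = h)
X(42, K(-3, a(6))) - 2457 = 28 - 2457 = -2429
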